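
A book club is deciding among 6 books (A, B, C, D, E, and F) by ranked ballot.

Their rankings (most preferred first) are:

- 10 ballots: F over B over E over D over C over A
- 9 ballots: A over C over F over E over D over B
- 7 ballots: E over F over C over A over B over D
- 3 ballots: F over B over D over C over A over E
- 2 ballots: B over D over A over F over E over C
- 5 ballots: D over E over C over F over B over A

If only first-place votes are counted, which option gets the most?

First-place vote totals:
  A: 9
  B: 2
  C: 0
  D: 5
  E: 7
  F: 13
F has the most first-place votes.

F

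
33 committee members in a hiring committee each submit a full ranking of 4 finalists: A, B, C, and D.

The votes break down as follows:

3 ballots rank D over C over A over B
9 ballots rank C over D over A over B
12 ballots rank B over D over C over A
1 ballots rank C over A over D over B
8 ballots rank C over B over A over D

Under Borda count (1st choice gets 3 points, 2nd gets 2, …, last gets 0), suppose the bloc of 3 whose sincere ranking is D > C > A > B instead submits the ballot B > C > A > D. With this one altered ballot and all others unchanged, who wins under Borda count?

C

Borda totals with the altered ballot: A 22, B 61, C 72, D 43.
The winner is unchanged: still C.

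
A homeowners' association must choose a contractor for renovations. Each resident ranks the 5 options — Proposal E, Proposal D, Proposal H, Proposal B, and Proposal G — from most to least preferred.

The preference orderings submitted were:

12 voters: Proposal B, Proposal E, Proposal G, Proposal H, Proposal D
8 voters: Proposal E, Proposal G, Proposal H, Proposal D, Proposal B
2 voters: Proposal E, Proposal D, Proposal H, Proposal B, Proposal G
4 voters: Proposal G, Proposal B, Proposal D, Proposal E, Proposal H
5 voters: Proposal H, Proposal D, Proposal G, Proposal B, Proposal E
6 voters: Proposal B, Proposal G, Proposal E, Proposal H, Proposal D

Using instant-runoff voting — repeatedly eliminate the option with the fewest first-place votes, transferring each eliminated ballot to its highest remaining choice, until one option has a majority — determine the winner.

Proposal B

Round 1: Proposal B 18, Proposal E 10, Proposal H 5, Proposal G 4, Proposal D 0. Proposal D has the fewest and is eliminated.
Round 2: Proposal B 18, Proposal E 10, Proposal H 5, Proposal G 4. Proposal G has the fewest and is eliminated.
Round 3: Proposal B 22, Proposal E 10, Proposal H 5. Proposal B has a majority.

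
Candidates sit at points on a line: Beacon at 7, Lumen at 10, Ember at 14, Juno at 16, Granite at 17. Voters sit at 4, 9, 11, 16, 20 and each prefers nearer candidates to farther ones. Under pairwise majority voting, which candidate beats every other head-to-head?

Lumen

With single-peaked preferences on a line, the Condorcet winner is the candidate closest to the median voter.
The median voter (position 11) is closest to Lumen at 10.
Check: Lumen vs Granite — voters closer to Lumen: 3 of 5.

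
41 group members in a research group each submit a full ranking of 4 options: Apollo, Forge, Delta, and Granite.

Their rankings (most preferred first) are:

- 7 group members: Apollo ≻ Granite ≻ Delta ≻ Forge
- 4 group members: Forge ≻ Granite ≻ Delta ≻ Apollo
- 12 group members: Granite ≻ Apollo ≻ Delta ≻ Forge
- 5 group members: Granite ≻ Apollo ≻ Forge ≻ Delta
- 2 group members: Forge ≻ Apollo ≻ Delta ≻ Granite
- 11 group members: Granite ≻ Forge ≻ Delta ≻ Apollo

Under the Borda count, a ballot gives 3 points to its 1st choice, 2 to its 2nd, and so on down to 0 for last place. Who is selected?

Granite

Borda scores:
  Apollo: 7·3 + 4·0 + 12·2 + 5·2 + 2·2 + 11·0 = 59
  Forge: 7·0 + 4·3 + 12·0 + 5·1 + 2·3 + 11·2 = 45
  Delta: 7·1 + 4·1 + 12·1 + 5·0 + 2·1 + 11·1 = 36
  Granite: 7·2 + 4·2 + 12·3 + 5·3 + 2·0 + 11·3 = 106
Granite has the highest total.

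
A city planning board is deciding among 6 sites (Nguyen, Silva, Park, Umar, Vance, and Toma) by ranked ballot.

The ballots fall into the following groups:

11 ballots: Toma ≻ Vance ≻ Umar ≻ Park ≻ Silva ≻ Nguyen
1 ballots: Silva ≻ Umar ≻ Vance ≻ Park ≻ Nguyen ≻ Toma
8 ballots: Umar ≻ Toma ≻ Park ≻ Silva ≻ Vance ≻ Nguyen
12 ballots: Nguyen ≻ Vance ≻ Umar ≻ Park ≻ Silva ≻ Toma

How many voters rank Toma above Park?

Ballots ranking Toma above Park: 11+8 = 19.
Ballots ranking Park above Toma: 1+12 = 13.
So 19 of 32 voters prefer Toma to Park.

19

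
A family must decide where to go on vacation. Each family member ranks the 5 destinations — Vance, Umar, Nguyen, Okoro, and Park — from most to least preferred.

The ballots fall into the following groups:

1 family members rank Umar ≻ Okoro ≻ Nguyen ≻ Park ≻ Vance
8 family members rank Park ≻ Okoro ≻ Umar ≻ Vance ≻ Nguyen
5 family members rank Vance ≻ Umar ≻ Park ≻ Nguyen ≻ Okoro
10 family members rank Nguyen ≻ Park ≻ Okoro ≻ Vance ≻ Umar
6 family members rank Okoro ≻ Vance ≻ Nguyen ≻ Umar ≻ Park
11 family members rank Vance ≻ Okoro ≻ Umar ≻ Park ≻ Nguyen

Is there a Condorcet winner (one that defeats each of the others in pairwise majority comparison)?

Head-to-head results (41 voters total):
Vance vs Umar: Vance wins 32–9.
Vance vs Nguyen: Vance wins 30–11.
Vance vs Okoro: Okoro wins 25–16.
Vance vs Park: Vance wins 22–19.
Umar vs Nguyen: Umar wins 25–16.
Umar vs Okoro: Okoro wins 35–6.
Umar vs Park: Umar wins 23–18.
Nguyen vs Okoro: Okoro wins 26–15.
Nguyen vs Park: Park wins 24–17.
Okoro vs Park: Park wins 23–18.
No candidate beats all others: Vance beats Park beats Okoro beats Vance, a majority cycle.

No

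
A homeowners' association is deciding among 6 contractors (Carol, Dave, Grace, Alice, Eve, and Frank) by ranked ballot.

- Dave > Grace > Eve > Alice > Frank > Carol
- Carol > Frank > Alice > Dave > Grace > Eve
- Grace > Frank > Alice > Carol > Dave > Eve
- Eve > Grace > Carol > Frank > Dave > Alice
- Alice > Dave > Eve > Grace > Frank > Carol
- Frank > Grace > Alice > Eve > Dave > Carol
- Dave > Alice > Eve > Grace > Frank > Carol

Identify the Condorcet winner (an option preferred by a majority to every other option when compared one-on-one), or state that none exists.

Head-to-head results (7 voters total):
Carol vs Dave: Dave wins 4–3.
Carol vs Grace: Grace wins 6–1.
Carol vs Alice: Alice wins 5–2.
Carol vs Eve: Eve wins 5–2.
Carol vs Frank: Frank wins 5–2.
Dave vs Grace: Dave wins 4–3.
Dave vs Alice: Alice wins 4–3.
Dave vs Eve: Dave wins 5–2.
Dave vs Frank: Frank wins 4–3.
Grace vs Alice: Grace wins 4–3.
Grace vs Eve: Grace wins 4–3.
Grace vs Frank: Grace wins 5–2.
Alice vs Eve: Alice wins 5–2.
Alice vs Frank: Frank wins 4–3.
Eve vs Frank: Eve wins 4–3.
No candidate beats all others: Dave beats Grace beats Alice beats Dave, a majority cycle.

There is no Condorcet winner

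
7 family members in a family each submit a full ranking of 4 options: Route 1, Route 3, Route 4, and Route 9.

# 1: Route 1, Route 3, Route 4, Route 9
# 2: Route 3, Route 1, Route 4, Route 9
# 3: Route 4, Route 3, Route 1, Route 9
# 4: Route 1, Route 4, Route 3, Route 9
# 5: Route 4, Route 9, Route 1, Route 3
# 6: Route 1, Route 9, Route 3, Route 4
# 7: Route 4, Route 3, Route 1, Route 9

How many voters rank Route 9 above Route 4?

Ballots ranking Route 9 above Route 4: 1.
Ballots ranking Route 4 above Route 9: 6.
So 1 of 7 voters prefer Route 9 to Route 4.

1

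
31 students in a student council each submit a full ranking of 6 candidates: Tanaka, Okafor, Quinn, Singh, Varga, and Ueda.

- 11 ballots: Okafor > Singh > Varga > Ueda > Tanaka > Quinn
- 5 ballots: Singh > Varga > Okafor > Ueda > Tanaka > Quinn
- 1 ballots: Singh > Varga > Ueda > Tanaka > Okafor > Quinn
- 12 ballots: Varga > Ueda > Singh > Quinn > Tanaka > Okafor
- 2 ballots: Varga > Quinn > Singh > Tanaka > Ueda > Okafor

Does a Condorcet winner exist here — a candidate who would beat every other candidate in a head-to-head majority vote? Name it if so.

Head-to-head results (31 voters total):
Tanaka vs Okafor: Okafor wins 16–15.
Tanaka vs Quinn: Tanaka wins 17–14.
Tanaka vs Singh: Singh wins 31–0.
Tanaka vs Varga: Varga wins 31–0.
Tanaka vs Ueda: Ueda wins 29–2.
Okafor vs Quinn: Okafor wins 17–14.
Okafor vs Singh: Singh wins 20–11.
Okafor vs Varga: Varga wins 20–11.
Okafor vs Ueda: Okafor wins 16–15.
Quinn vs Singh: Singh wins 29–2.
Quinn vs Varga: Varga wins 31–0.
Quinn vs Ueda: Ueda wins 29–2.
Singh vs Varga: Singh wins 17–14.
Singh vs Ueda: Singh wins 19–12.
Varga vs Ueda: Varga wins 31–0.
Singh beats each rival — Tanaka (31–0), Okafor (20–11), Quinn (29–2), Varga (17–14), Ueda (19–12) — so Singh is the Condorcet winner.

Singh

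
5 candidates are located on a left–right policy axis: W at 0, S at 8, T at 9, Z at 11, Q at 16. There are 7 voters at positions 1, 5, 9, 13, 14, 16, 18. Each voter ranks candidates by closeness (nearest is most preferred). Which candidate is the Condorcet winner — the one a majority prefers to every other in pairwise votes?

Z

With single-peaked preferences on a line, the Condorcet winner is the candidate closest to the median voter.
The median voter (position 13) is closest to Z at 11.
Check: Z vs S — voters closer to Z: 4 of 7.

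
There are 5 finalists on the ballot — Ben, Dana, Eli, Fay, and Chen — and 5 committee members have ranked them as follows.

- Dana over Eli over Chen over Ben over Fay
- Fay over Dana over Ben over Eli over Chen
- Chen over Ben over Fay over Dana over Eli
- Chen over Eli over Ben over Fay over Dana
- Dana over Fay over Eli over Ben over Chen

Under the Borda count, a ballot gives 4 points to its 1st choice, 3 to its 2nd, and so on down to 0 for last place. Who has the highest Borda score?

Dana

Borda scores:
  Ben: 1 + 2 + 3 + 2 + 1 = 9
  Dana: 4 + 3 + 1 + 0 + 4 = 12
  Eli: 3 + 1 + 0 + 3 + 2 = 9
  Fay: 0 + 4 + 2 + 1 + 3 = 10
  Chen: 2 + 0 + 4 + 4 + 0 = 10
Dana has the highest total.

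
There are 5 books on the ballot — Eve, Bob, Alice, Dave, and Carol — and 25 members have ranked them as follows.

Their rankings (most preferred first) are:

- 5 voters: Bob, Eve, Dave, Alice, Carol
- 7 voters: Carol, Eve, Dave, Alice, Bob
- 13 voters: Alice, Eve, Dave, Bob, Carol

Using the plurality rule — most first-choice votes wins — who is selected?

Alice

First-place vote totals:
  Eve: 0
  Bob: 5
  Alice: 13
  Dave: 0
  Carol: 7
Alice has the most first-place votes.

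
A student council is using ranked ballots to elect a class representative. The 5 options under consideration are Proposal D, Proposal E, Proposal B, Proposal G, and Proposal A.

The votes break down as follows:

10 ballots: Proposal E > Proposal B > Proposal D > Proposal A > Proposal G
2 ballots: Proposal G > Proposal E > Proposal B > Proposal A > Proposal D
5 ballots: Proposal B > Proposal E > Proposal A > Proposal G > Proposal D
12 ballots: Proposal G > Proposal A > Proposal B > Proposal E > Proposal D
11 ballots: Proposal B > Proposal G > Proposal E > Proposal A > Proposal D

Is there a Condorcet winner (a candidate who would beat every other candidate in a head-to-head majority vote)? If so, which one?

Proposal B

Head-to-head results (40 voters total):
Proposal D vs Proposal E: Proposal E wins 40–0.
Proposal D vs Proposal B: Proposal B wins 40–0.
Proposal D vs Proposal G: Proposal G wins 30–10.
Proposal D vs Proposal A: Proposal A wins 30–10.
Proposal E vs Proposal B: Proposal B wins 28–12.
Proposal E vs Proposal G: Proposal G wins 25–15.
Proposal E vs Proposal A: Proposal E wins 28–12.
Proposal B vs Proposal G: Proposal B wins 26–14.
Proposal B vs Proposal A: Proposal B wins 28–12.
Proposal G vs Proposal A: Proposal G wins 25–15.
Proposal B beats each rival — Proposal D (40–0), Proposal E (28–12), Proposal G (26–14), Proposal A (28–12) — so Proposal B is the Condorcet winner.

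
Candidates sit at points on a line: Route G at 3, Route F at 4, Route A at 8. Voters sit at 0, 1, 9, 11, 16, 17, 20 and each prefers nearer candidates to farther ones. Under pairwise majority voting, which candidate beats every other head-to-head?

Route A

With single-peaked preferences on a line, the Condorcet winner is the candidate closest to the median voter.
The median voter (position 11) is closest to Route A at 8.
Check: Route A vs Route G — voters closer to Route A: 5 of 7.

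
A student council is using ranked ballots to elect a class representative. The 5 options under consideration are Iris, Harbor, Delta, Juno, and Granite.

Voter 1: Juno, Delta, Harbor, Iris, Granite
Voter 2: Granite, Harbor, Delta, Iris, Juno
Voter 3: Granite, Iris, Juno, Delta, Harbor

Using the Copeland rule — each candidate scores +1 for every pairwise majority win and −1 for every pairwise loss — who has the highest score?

Pairwise results:
  Iris vs Harbor: Harbor wins 2–1.
  Iris vs Delta: Delta wins 2–1.
  Iris vs Juno: Iris wins 2–1.
  Iris vs Granite: Granite wins 2–1.
  Harbor vs Delta: Delta wins 2–1.
  Harbor vs Juno: Juno wins 2–1.
  Harbor vs Granite: Granite wins 2–1.
  Delta vs Juno: Juno wins 2–1.
  Delta vs Granite: Granite wins 2–1.
  Juno vs Granite: Granite wins 2–1.
Copeland scores (wins − losses):
  Iris: 1 − 3 = -2
  Harbor: 1 − 3 = -2
  Delta: 2 − 2 = 0
  Juno: 2 − 2 = 0
  Granite: 4 − 0 = 4
Granite has the best Copeland score.

Granite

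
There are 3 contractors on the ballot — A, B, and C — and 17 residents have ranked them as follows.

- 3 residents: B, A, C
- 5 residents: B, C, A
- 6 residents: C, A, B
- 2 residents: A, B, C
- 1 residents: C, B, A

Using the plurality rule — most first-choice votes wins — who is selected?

B

First-place vote totals:
  A: 2
  B: 8
  C: 7
B has the most first-place votes.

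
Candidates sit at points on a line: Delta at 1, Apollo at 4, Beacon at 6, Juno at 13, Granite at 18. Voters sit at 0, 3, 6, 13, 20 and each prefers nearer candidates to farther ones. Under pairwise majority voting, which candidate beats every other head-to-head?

With single-peaked preferences on a line, the Condorcet winner is the candidate closest to the median voter.
The median voter (position 6) is closest to Beacon at 6.
Check: Beacon vs Delta — voters closer to Beacon: 3 of 5.

Beacon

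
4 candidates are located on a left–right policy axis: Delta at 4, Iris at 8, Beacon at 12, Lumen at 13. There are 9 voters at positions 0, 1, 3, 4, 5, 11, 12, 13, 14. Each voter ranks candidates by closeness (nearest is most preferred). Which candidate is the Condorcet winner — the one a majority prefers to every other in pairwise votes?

Delta

With single-peaked preferences on a line, the Condorcet winner is the candidate closest to the median voter.
The median voter (position 5) is closest to Delta at 4.
Check: Delta vs Iris — voters closer to Delta: 5 of 9.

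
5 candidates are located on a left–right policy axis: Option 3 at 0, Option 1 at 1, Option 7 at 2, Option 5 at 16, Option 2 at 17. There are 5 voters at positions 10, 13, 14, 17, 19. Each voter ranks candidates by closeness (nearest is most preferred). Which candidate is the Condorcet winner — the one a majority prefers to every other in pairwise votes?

With single-peaked preferences on a line, the Condorcet winner is the candidate closest to the median voter.
The median voter (position 14) is closest to Option 5 at 16.
Check: Option 5 vs Option 3 — voters closer to Option 5: 5 of 5.

Option 5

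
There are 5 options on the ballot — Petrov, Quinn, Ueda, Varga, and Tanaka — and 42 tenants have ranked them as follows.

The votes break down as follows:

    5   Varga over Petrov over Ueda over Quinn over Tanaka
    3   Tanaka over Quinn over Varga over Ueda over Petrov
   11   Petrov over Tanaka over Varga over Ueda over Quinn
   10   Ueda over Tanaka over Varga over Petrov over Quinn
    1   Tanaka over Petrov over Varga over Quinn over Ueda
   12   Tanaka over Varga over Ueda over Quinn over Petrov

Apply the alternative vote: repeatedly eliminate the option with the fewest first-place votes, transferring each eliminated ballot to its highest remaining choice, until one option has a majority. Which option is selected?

Round 1: Tanaka 16, Petrov 11, Ueda 10, Varga 5, Quinn 0. Quinn has the fewest and is eliminated.
Round 2: Tanaka 16, Petrov 11, Ueda 10, Varga 5. Varga has the fewest and is eliminated.
Round 3: Petrov 16, Tanaka 16, Ueda 10. Ueda has the fewest and is eliminated.
Round 4: Tanaka 26, Petrov 16. Tanaka has a majority.

Tanaka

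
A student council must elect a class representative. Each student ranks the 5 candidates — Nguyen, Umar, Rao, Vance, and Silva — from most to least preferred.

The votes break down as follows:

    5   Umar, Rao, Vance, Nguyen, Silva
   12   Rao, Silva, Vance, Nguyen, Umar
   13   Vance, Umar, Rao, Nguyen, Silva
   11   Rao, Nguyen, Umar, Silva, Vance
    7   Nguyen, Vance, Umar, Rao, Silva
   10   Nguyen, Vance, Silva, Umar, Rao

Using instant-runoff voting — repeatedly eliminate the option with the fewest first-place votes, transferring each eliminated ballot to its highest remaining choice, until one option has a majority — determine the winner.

Round 1: Rao 23, Nguyen 17, Vance 13, Umar 5, Silva 0. Silva has the fewest and is eliminated.
Round 2: Rao 23, Nguyen 17, Vance 13, Umar 5. Umar has the fewest and is eliminated.
Round 3: Rao 28, Nguyen 17, Vance 13. Vance has the fewest and is eliminated.
Round 4: Rao 41, Nguyen 17. Rao has a majority.

Rao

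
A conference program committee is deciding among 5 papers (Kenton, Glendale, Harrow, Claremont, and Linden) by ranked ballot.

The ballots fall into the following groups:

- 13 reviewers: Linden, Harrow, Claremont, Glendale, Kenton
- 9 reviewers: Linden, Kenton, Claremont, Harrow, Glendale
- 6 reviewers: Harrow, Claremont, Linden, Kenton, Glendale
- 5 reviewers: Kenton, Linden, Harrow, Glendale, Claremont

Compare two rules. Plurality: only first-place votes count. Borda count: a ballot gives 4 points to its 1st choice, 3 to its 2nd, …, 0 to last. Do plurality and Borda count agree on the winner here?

Plurality first-place counts: Kenton 5, Glendale 0, Harrow 6, Claremont 0, Linden 22 → Linden.
Borda totals: Kenton 53, Glendale 18, Harrow 82, Claremont 62, Linden 115 → Linden.
The two rules agree on Linden.

Yes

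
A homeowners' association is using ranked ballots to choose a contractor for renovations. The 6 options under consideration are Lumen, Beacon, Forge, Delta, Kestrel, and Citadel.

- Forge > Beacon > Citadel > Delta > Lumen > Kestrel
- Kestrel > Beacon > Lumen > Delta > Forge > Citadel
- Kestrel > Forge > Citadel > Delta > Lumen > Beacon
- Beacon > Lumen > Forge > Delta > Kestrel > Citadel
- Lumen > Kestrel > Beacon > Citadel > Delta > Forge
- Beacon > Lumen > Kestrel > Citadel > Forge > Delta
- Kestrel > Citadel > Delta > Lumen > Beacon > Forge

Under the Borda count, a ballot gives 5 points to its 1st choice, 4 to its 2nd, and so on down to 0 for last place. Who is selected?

Kestrel

Borda scores:
  Lumen: 1 + 3 + 1 + 4 + 5 + 4 + 2 = 20
  Beacon: 4 + 4 + 0 + 5 + 3 + 5 + 1 = 22
  Forge: 5 + 1 + 4 + 3 + 0 + 1 + 0 = 14
  Delta: 2 + 2 + 2 + 2 + 1 + 0 + 3 = 12
  Kestrel: 0 + 5 + 5 + 1 + 4 + 3 + 5 = 23
  Citadel: 3 + 0 + 3 + 0 + 2 + 2 + 4 = 14
Kestrel has the highest total.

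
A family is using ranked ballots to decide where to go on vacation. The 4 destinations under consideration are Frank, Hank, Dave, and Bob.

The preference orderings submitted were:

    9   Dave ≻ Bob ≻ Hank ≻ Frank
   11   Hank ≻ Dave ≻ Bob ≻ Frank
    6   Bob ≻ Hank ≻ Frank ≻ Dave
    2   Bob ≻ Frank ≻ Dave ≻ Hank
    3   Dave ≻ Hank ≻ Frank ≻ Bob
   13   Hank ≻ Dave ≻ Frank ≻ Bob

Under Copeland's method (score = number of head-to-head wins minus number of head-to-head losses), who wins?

Hank

Pairwise results:
  Frank vs Hank: Hank wins 42–2.
  Frank vs Dave: Dave wins 36–8.
  Frank vs Bob: Bob wins 28–16.
  Hank vs Dave: Hank wins 30–14.
  Hank vs Bob: Hank wins 27–17.
  Dave vs Bob: Dave wins 36–8.
Copeland scores (wins − losses):
  Frank: 0 − 3 = -3
  Hank: 3 − 0 = 3
  Dave: 2 − 1 = 1
  Bob: 1 − 2 = -1
Hank has the best Copeland score.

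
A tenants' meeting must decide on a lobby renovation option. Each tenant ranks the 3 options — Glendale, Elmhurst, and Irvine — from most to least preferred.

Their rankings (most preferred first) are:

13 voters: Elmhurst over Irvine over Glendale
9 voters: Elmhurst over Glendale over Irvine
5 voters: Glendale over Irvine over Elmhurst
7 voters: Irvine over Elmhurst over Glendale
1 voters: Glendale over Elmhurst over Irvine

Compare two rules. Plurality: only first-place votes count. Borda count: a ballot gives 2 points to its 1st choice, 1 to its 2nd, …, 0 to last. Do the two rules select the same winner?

Yes

Plurality first-place counts: Glendale 6, Elmhurst 22, Irvine 7 → Elmhurst.
Borda totals: Glendale 21, Elmhurst 52, Irvine 32 → Elmhurst.
The two rules agree on Elmhurst.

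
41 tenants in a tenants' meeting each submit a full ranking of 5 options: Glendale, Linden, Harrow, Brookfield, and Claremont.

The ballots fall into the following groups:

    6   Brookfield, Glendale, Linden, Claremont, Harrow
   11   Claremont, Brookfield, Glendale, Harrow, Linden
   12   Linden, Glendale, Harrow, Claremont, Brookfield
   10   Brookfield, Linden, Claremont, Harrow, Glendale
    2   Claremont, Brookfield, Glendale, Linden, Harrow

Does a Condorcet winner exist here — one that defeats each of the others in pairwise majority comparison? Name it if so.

None — there is no Condorcet winner

Head-to-head results (41 voters total):
Glendale vs Linden: Linden wins 22–19.
Glendale vs Harrow: Glendale wins 31–10.
Glendale vs Brookfield: Brookfield wins 29–12.
Glendale vs Claremont: Claremont wins 23–18.
Linden vs Harrow: Linden wins 30–11.
Linden vs Brookfield: Brookfield wins 29–12.
Linden vs Claremont: Linden wins 28–13.
Harrow vs Brookfield: Brookfield wins 29–12.
Harrow vs Claremont: Claremont wins 29–12.
Brookfield vs Claremont: Claremont wins 25–16.
No candidate beats all others: Linden beats Claremont beats Brookfield beats Linden, a majority cycle.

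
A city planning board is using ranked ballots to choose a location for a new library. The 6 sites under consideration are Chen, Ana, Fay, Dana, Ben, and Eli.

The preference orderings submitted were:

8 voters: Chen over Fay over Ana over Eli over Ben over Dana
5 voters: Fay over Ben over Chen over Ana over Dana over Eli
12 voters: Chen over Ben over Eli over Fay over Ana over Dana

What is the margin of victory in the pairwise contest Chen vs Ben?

Ballots ranking Chen above Ben: 8+12 = 20.
Ballots ranking Ben above Chen: 5.
Chen wins 20–5, a margin of 15.

15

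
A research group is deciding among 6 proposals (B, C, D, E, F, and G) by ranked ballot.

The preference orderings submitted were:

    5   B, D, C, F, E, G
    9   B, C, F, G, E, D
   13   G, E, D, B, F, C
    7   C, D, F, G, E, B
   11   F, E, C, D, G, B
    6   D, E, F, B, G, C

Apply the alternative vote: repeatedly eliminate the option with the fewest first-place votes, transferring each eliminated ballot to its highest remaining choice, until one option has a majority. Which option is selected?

B

Round 1: B 14, G 13, F 11, C 7, D 6, E 0. E has the fewest and is eliminated.
Round 2: B 14, G 13, F 11, C 7, D 6. D has the fewest and is eliminated.
Round 3: F 17, B 14, G 13, C 7. C has the fewest and is eliminated.
Round 4: F 24, B 14, G 13. G has the fewest and is eliminated.
Round 5: B 27, F 24. B has a majority.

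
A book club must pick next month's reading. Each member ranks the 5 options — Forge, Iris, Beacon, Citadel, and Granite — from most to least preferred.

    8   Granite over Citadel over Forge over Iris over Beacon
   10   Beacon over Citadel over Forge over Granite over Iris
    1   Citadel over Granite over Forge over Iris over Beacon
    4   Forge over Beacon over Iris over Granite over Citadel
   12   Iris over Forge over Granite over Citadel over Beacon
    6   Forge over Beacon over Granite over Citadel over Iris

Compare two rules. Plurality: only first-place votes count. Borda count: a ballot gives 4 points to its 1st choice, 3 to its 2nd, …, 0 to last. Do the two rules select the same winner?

Plurality first-place counts: Forge 10, Iris 12, Beacon 10, Citadel 1, Granite 8 → Iris.
Borda totals: Forge 114, Iris 65, Beacon 70, Citadel 76, Granite 85 → Forge.
The two rules disagree: plurality picks Iris, Borda picks Forge.

No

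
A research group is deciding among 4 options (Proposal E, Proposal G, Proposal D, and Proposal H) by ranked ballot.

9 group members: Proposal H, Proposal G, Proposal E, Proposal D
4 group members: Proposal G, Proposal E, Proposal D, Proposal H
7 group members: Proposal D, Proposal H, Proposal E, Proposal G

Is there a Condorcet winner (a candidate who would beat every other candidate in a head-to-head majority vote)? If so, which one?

None — there is no Condorcet winner

Head-to-head results (20 voters total):
Proposal E vs Proposal G: Proposal G wins 13–7.
Proposal E vs Proposal D: Proposal E wins 13–7.
Proposal E vs Proposal H: Proposal H wins 16–4.
Proposal G vs Proposal D: Proposal G wins 13–7.
Proposal G vs Proposal H: Proposal H wins 16–4.
Proposal D vs Proposal H: Proposal D wins 11–9.
No candidate beats all others: Proposal E beats Proposal D beats Proposal H beats Proposal E, a majority cycle.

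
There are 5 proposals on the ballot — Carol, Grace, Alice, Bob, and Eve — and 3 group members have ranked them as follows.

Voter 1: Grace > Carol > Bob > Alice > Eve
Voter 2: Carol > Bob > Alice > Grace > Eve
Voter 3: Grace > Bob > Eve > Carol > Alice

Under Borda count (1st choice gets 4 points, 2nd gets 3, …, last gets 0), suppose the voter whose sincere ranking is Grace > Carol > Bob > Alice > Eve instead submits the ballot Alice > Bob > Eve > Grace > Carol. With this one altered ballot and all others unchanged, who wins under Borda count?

Bob

Borda totals with the altered ballot: Carol 5, Grace 6, Alice 6, Bob 9, Eve 4.
The switch changes the winner from Grace to Bob.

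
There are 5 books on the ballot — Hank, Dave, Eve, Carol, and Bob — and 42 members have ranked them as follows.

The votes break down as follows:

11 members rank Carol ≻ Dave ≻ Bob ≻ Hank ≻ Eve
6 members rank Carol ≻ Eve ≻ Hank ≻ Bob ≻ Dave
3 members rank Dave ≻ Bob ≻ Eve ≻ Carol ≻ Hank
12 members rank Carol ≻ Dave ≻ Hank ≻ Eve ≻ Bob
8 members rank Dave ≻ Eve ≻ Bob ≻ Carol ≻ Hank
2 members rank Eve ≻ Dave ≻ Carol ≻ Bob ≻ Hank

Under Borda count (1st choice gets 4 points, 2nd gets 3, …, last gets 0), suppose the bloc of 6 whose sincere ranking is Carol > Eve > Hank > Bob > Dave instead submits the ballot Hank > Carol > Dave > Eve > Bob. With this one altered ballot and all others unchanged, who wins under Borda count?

Borda totals with the altered ballot: Hank 59, Dave 131, Eve 56, Carol 125, Bob 49.
The switch changes the winner from Carol to Dave.

Dave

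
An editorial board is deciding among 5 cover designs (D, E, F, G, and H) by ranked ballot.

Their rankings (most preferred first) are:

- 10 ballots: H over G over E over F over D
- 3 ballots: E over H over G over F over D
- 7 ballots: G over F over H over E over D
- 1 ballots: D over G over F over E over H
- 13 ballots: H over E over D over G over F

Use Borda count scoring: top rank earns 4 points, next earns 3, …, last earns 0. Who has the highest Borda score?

Borda scores:
  D: 10·0 + 3·0 + 7·0 + 4 + 13·2 = 30
  E: 10·2 + 3·4 + 7·1 + 1 + 13·3 = 79
  F: 10·1 + 3·1 + 7·3 + 2 + 13·0 = 36
  G: 10·3 + 3·2 + 7·4 + 3 + 13·1 = 80
  H: 10·4 + 3·3 + 7·2 + 0 + 13·4 = 115
H has the highest total.

H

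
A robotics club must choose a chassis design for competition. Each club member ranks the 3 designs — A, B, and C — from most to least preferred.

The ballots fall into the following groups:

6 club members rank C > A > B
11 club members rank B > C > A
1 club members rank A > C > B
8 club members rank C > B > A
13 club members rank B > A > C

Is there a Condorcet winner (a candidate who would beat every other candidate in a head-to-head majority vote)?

Head-to-head results (39 voters total):
A vs B: B wins 32–7.
A vs C: C wins 25–14.
B vs C: B wins 24–15.
B beats each rival — A (32–7), C (24–15) — so B is the Condorcet winner.

Yes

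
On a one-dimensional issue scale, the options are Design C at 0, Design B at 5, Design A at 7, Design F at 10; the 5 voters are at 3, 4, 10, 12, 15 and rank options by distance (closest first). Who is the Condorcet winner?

With single-peaked preferences on a line, the Condorcet winner is the candidate closest to the median voter.
The median voter (position 10) is closest to Design F at 10.
Check: Design F vs Design C — voters closer to Design F: 3 of 5.

Design F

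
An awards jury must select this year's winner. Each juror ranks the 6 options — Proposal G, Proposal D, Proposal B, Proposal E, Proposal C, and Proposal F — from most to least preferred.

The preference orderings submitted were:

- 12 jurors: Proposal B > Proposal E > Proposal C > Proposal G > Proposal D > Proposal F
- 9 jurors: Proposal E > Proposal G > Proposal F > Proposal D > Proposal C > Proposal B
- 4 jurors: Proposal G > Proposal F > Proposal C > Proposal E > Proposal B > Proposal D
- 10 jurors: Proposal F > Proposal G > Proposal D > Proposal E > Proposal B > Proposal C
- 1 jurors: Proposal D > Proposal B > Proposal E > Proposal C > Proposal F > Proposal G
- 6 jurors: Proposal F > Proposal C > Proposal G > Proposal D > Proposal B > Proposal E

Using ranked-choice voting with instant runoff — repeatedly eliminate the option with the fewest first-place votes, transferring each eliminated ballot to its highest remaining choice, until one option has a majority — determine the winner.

Round 1: Proposal F 16, Proposal B 12, Proposal E 9, Proposal G 4, Proposal D 1, Proposal C 0. Proposal C has the fewest and is eliminated.
Round 2: Proposal F 16, Proposal B 12, Proposal E 9, Proposal G 4, Proposal D 1. Proposal D has the fewest and is eliminated.
Round 3: Proposal F 16, Proposal B 13, Proposal E 9, Proposal G 4. Proposal G has the fewest and is eliminated.
Round 4: Proposal F 20, Proposal B 13, Proposal E 9. Proposal E has the fewest and is eliminated.
Round 5: Proposal F 29, Proposal B 13. Proposal F has a majority.

Proposal F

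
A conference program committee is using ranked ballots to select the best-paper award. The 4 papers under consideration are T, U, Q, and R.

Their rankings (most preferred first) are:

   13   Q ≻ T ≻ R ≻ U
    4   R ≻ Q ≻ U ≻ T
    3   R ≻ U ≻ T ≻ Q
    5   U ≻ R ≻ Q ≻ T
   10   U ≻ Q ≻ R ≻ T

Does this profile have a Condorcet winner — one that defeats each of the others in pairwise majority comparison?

No

Head-to-head results (35 voters total):
T vs U: U wins 22–13.
T vs Q: Q wins 32–3.
T vs R: R wins 22–13.
U vs Q: U wins 18–17.
U vs R: R wins 20–15.
Q vs R: Q wins 23–12.
No candidate beats all others: U beats Q beats R beats U, a majority cycle.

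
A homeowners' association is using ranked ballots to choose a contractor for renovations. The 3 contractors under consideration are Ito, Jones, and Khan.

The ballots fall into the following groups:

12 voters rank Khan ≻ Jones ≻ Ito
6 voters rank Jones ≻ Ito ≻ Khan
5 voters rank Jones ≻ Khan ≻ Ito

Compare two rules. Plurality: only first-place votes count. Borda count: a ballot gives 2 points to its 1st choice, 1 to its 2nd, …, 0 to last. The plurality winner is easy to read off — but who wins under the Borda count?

Plurality first-place counts: Ito 0, Jones 11, Khan 12 → Khan.
Borda totals: Ito 6, Jones 34, Khan 29 → Jones.

Jones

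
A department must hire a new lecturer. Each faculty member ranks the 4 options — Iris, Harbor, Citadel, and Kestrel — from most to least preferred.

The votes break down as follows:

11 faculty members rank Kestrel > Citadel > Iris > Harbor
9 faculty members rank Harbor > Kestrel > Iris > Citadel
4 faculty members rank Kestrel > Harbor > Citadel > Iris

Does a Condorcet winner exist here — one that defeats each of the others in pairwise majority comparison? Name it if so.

Kestrel

Head-to-head results (24 voters total):
Iris vs Harbor: Harbor wins 13–11.
Iris vs Citadel: Citadel wins 15–9.
Iris vs Kestrel: Kestrel wins 24–0.
Harbor vs Citadel: Harbor wins 13–11.
Harbor vs Kestrel: Kestrel wins 15–9.
Citadel vs Kestrel: Kestrel wins 24–0.
Kestrel beats each rival — Iris (24–0), Harbor (15–9), Citadel (24–0) — so Kestrel is the Condorcet winner.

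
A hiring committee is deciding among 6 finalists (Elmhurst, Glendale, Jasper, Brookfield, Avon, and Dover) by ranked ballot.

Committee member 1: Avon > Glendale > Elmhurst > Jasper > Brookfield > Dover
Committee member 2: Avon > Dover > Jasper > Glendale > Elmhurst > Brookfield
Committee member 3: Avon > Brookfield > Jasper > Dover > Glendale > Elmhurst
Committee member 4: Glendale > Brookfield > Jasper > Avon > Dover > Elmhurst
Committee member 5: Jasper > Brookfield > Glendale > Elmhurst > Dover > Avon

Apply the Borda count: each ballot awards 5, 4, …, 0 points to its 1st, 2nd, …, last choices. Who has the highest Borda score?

Avon

Borda scores:
  Elmhurst: 3 + 1 + 0 + 0 + 2 = 6
  Glendale: 4 + 2 + 1 + 5 + 3 = 15
  Jasper: 2 + 3 + 3 + 3 + 5 = 16
  Brookfield: 1 + 0 + 4 + 4 + 4 = 13
  Avon: 5 + 5 + 5 + 2 + 0 = 17
  Dover: 0 + 4 + 2 + 1 + 1 = 8
Avon has the highest total.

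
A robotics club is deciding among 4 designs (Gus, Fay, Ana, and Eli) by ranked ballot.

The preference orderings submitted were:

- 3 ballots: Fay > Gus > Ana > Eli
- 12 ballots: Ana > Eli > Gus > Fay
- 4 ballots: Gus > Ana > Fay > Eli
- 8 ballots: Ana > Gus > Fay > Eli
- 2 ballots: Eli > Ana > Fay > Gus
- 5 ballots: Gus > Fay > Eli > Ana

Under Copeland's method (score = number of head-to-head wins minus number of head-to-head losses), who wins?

Ana

Pairwise results:
  Gus vs Fay: Gus wins 29–5.
  Gus vs Ana: Ana wins 22–12.
  Gus vs Eli: Gus wins 20–14.
  Fay vs Ana: Ana wins 26–8.
  Fay vs Eli: Fay wins 20–14.
  Ana vs Eli: Ana wins 27–7.
Copeland scores (wins − losses):
  Gus: 2 − 1 = 1
  Fay: 1 − 2 = -1
  Ana: 3 − 0 = 3
  Eli: 0 − 3 = -3
Ana has the best Copeland score.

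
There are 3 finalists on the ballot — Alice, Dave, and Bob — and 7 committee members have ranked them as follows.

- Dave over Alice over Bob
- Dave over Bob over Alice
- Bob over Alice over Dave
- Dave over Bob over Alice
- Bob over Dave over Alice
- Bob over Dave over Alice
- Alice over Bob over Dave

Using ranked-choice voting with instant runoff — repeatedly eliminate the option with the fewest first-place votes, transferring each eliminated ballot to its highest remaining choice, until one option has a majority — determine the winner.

Round 1: Dave 3, Bob 3, Alice 1. Alice has the fewest and is eliminated.
Round 2: Bob 4, Dave 3. Bob has a majority.

Bob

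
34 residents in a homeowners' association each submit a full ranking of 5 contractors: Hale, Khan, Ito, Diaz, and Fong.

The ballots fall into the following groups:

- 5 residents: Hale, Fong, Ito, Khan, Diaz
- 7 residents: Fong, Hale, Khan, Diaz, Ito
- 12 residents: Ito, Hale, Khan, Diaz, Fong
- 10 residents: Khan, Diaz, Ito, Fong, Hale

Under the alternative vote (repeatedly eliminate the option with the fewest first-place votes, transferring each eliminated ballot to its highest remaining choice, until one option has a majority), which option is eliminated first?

Round 1: Ito 12, Khan 10, Fong 7, Hale 5, Diaz 0. Diaz has the fewest and is eliminated.
Round 2: Ito 12, Khan 10, Fong 7, Hale 5. Hale has the fewest and is eliminated.
Round 3: Ito 12, Fong 12, Khan 10. Khan has the fewest and is eliminated.
Round 4: Ito 22, Fong 12. Ito has a majority.

Diaz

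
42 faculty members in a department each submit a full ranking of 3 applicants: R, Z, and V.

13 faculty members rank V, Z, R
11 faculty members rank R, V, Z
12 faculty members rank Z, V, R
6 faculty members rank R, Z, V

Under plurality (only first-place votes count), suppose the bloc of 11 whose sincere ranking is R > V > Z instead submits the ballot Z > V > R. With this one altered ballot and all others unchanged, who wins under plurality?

Z

First-place totals with the altered ballot: R 6, Z 23, V 13.
The switch changes the winner from R to Z.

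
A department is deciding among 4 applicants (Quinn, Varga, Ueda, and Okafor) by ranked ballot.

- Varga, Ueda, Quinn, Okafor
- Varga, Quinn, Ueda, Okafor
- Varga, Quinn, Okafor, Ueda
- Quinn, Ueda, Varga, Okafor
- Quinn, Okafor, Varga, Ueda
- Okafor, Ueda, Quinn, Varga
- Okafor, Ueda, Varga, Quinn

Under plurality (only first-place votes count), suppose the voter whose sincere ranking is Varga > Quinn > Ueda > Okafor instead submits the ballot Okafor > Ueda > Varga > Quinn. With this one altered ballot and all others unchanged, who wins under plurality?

Okafor

First-place totals with the altered ballot: Quinn 2, Varga 2, Ueda 0, Okafor 3.
The switch changes the winner from Varga to Okafor.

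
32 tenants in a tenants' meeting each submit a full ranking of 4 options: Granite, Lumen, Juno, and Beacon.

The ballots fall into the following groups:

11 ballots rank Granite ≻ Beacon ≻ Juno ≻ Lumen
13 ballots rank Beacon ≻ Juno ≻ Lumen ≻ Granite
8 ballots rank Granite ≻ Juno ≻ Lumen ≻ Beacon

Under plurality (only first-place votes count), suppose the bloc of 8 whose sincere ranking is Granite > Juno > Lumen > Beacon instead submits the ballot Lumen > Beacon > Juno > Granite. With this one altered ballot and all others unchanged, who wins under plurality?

Beacon

First-place totals with the altered ballot: Granite 11, Lumen 8, Juno 0, Beacon 13.
The switch changes the winner from Granite to Beacon.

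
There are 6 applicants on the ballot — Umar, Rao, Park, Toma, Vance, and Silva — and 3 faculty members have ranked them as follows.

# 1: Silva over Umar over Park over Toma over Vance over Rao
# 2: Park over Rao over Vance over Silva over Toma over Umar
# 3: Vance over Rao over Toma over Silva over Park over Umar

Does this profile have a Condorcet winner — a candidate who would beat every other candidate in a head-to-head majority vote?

Head-to-head results (3 voters total):
Umar vs Rao: Rao wins 2–1.
Umar vs Park: Park wins 2–1.
Umar vs Toma: Toma wins 2–1.
Umar vs Vance: Vance wins 2–1.
Umar vs Silva: Silva wins 3–0.
Rao vs Park: Park wins 2–1.
Rao vs Toma: Rao wins 2–1.
Rao vs Vance: Vance wins 2–1.
Rao vs Silva: Rao wins 2–1.
Park vs Toma: Park wins 2–1.
Park vs Vance: Park wins 2–1.
Park vs Silva: Silva wins 2–1.
Toma vs Vance: Vance wins 2–1.
Toma vs Silva: Silva wins 2–1.
Vance vs Silva: Vance wins 2–1.
No candidate beats all others: Rao beats Silva beats Park beats Rao, a majority cycle.

No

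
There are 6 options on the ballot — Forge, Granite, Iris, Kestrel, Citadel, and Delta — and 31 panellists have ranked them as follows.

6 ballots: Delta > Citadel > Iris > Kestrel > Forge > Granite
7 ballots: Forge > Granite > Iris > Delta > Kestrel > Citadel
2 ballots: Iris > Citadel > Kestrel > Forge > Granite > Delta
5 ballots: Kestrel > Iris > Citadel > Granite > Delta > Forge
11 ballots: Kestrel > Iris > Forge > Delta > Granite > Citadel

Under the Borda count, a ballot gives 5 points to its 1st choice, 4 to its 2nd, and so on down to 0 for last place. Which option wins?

Iris

Borda scores:
  Forge: 6·1 + 7·5 + 2·2 + 5·0 + 11·3 = 78
  Granite: 6·0 + 7·4 + 2·1 + 5·2 + 11·1 = 51
  Iris: 6·3 + 7·3 + 2·5 + 5·4 + 11·4 = 113
  Kestrel: 6·2 + 7·1 + 2·3 + 5·5 + 11·5 = 105
  Citadel: 6·4 + 7·0 + 2·4 + 5·3 + 11·0 = 47
  Delta: 6·5 + 7·2 + 2·0 + 5·1 + 11·2 = 71
Iris has the highest total.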